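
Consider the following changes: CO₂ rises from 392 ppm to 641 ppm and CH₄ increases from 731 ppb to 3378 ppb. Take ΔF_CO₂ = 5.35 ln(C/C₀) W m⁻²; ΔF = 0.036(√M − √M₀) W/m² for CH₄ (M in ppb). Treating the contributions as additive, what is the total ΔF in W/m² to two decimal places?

CO₂: 5.35 × ln(641/392) = 5.35 × ln(1.63520) = 5.35 × 0.49177 = 2.6310 W/m².
CH₄: 0.036 × (√3378 − √731) = 0.036 × (58.1206 − 27.0370) = 0.036 × 31.0836 = 1.1190 W/m².
Total ΔF = 2.6310 + 1.1190 = 3.7500 W/m².

ΔF = 3.75 W/m²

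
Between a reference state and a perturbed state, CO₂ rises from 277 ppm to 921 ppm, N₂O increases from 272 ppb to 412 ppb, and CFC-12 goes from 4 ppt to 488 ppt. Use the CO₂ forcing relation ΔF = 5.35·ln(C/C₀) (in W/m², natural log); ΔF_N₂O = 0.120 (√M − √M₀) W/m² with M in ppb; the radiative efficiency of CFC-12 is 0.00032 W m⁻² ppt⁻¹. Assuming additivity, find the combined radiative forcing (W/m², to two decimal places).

ΔF = 7.04 W/m²

CO₂: 5.35 × ln(921/277) = 5.35 × ln(3.32491) = 5.35 × 1.20144 = 6.4277 W/m².
N₂O: 0.120 × (√412 − √272) = 0.120 × (20.2978 − 16.4924) = 0.120 × 3.8054 = 0.4566 W/m².
CFC-12: ΔF = 0.00032 × (488 − 4) = 0.00032 × 484 = 0.1549 W/m².
Total ΔF = 6.4277 + 0.4566 + 0.1549 = 7.0392 W/m².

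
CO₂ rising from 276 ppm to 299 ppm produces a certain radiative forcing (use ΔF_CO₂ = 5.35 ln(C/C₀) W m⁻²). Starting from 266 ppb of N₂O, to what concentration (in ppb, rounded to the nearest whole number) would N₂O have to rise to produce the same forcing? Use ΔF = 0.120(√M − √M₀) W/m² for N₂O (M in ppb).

M ≈ 395 ppb

CO₂ forcing: 5.35 × ln(299/276) = 5.35 × 0.080043 = 0.42823 W/m².
Set 0.120(√M − √266) = 0.42823: √M = 0.42823/0.120 + √266 = 3.5686 + 16.3095 = 19.8781.
M = (19.8781)² = 395.14 ppb.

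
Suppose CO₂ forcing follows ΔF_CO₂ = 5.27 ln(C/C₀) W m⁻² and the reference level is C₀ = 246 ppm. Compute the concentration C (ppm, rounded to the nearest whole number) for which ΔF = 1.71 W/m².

Set 5.27 ln(C/246) = 1.71, so ln(C/246) = 1.71/5.27 = 0.32448.
Then C/246 = e^0.32448 = 1.38331, giving C = 246 × 1.38331 = 340.29 ppm.

C ≈ 340 ppm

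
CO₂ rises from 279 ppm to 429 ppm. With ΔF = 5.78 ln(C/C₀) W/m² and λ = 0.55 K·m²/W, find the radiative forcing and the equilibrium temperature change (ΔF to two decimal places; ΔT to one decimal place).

CO₂: 5.78 × ln(429/279) = 5.78 × ln(1.53763) = 5.78 × 0.43024 = 2.4868 W/m².
ΔT = λ ΔF = 0.55 × 2.49 = 1.3695 K.

ΔF = 2.49 W/m²; ΔT = 1.4 K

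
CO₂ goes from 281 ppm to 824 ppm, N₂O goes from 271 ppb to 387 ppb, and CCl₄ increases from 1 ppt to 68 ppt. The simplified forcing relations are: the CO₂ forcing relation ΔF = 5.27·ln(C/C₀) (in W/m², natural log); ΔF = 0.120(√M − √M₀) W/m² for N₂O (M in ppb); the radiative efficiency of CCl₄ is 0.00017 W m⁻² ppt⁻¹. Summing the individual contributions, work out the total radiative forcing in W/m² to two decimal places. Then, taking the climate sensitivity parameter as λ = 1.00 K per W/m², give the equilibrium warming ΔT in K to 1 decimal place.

CO₂: 5.27 × ln(824/281) = 5.27 × ln(2.93238) = 5.27 × 1.07581 = 5.6695 W/m².
N₂O: 0.120 × (√387 − √271) = 0.120 × (19.6723 − 16.4621) = 0.120 × 3.2102 = 0.3852 W/m².
CCl₄: ΔF = 0.00017 × (68 − 1) = 0.00017 × 67 = 0.0114 W/m².
Total ΔF = 5.6695 + 0.3852 + 0.0114 = 6.0661 W/m².
ΔT = λ ΔF = 1.00 × 6.07 = 6.0700 K.

ΔF = 6.07 W/m²; ΔT = 6.1 K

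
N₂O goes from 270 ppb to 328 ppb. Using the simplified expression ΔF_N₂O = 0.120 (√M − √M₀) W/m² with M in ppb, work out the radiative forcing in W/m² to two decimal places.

ΔF = 0.20 W/m²

N₂O: 0.120 × (√328 − √270) = 0.120 × (18.1108 − 16.4317) = 0.120 × 1.6791 = 0.2015 W/m².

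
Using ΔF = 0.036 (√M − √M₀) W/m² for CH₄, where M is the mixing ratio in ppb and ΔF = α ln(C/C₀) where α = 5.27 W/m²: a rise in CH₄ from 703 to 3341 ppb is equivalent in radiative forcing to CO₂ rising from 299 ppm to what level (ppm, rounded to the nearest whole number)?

CH₄ forcing: 0.036 × (√3341 − √703) = 0.036 × (57.8014 − 26.5141) = 0.036 × 31.2873 = 1.12634 W/m².
Set 5.27 ln(C/299) = 1.12634: ln(C/299) = 1.12634/5.27 = 0.21373, so C = 299 × e^0.21373 = 299 × 1.23829 = 370.25 ppm.

C ≈ 370 ppm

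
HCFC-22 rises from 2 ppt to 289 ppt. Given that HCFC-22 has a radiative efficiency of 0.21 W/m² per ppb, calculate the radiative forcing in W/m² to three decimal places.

HCFC-22: Δ = 289 − 2 = 287 ppt = 0.287 ppb; ΔF = 0.21 × 0.287 = 0.0603 W/m².

ΔF = 0.060 W/m²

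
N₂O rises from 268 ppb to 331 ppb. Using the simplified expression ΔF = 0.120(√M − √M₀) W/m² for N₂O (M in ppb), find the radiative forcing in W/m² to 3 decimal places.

N₂O: 0.120 × (√331 − √268) = 0.120 × (18.1934 − 16.3707) = 0.120 × 1.8227 = 0.2187 W/m².

ΔF = 0.219 W/m²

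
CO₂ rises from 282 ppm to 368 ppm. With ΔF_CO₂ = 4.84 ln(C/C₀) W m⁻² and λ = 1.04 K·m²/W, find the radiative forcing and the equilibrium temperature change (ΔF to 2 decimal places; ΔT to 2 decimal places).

ΔF = 1.29 W/m²; ΔT = 1.34 K

CO₂: 4.84 × ln(368/282) = 4.84 × ln(1.30496) = 4.84 × 0.26617 = 1.2883 W/m².
ΔT = λ ΔF = 1.04 × 1.29 = 1.3416 K.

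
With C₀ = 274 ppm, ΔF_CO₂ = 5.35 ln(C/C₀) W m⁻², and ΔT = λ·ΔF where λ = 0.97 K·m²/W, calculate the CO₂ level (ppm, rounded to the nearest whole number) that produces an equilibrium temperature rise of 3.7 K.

Required forcing: ΔF = ΔT/λ = 3.7/0.97 = 3.8144 W/m².
Then ln(C/274) = ΔF/5.35 = 3.8144/5.35 = 0.71297.
So C = 274 × e^0.71297 = 274 × 2.04004 = 558.97 ppm.

C ≈ 559 ppm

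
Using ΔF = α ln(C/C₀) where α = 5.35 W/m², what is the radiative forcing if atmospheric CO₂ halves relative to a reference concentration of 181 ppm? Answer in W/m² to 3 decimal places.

ΔF = -3.708 W/m²

ΔF = 5.35 × ln(0.5) = 5.35 × -0.69315 = -3.7084 W/m².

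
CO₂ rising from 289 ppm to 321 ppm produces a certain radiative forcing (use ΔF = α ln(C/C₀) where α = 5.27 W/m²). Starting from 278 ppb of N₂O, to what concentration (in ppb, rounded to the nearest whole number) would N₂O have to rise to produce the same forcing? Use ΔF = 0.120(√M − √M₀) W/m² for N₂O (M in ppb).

CO₂ forcing: 5.27 × ln(321/289) = 5.27 × 0.105014 = 0.55342 W/m².
Set 0.120(√M − √278) = 0.55342: √M = 0.55342/0.120 + √278 = 4.6118 + 16.6733 = 21.2851.
M = (21.2851)² = 453.06 ppb.

M ≈ 453 ppb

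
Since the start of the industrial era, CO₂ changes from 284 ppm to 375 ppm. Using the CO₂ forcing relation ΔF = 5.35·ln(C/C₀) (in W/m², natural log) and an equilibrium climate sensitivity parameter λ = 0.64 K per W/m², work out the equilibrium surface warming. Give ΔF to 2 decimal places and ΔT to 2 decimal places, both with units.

CO₂: 5.35 × ln(375/284) = 5.35 × ln(1.32042) = 5.35 × 0.27795 = 1.4870 W/m².
ΔT = λ ΔF = 0.64 × 1.49 = 0.9536 K.

ΔF = 1.49 W/m²; ΔT = 0.95 K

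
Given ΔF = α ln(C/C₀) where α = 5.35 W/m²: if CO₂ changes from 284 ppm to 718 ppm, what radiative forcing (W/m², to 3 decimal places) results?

CO₂ absorption bands are partially saturated, so forcing scales with the logarithm of the concentration ratio.
CO₂: 5.35 × ln(718/284) = 5.35 × ln(2.52817) = 5.35 × 0.92750 = 4.9621 W/m².

ΔF = 4.962 W/m²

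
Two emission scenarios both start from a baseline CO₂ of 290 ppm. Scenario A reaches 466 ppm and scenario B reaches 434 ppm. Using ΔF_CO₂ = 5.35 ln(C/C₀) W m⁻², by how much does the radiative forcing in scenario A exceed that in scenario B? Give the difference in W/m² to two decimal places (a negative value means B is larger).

ΔF_A − ΔF_B = 0.38 W/m²

ΔF_A = 5.35 ln(466/290) = 5.35 × 0.47430 = 2.5375 W/m².
ΔF_B = 5.35 ln(434/290) = 5.35 × 0.40316 = 2.1569 W/m².
Difference: 2.5375 − 2.1569 = 0.3806 W/m².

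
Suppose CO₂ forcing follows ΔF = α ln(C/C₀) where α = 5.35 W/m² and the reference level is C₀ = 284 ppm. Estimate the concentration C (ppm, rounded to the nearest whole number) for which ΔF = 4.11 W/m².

Set 5.35 ln(C/284) = 4.11, so ln(C/284) = 4.11/5.35 = 0.76822.
Then C/284 = e^0.76822 = 2.15593, giving C = 284 × 2.15593 = 612.28 ppm.

C ≈ 612 ppm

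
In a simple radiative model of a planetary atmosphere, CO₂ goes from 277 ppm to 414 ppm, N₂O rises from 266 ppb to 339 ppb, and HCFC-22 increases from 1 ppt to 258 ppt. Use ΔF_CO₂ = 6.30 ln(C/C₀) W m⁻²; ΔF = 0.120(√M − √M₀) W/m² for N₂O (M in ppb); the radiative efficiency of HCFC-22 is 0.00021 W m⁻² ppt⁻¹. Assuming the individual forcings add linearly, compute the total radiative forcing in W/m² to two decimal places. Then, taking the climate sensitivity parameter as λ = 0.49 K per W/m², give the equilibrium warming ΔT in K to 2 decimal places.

ΔF = 2.84 W/m²; ΔT = 1.39 K

CO₂: 6.30 × ln(414/277) = 6.30 × ln(1.49458) = 6.30 × 0.40185 = 2.5317 W/m².
N₂O: 0.120 × (√339 − √266) = 0.120 × (18.4120 − 16.3095) = 0.120 × 2.1025 = 0.2523 W/m².
HCFC-22: ΔF = 0.00021 × (258 − 1) = 0.00021 × 257 = 0.0540 W/m².
Total ΔF = 2.5317 + 0.2523 + 0.0540 = 2.8380 W/m².
ΔT = λ ΔF = 0.49 × 2.84 = 1.3916 K.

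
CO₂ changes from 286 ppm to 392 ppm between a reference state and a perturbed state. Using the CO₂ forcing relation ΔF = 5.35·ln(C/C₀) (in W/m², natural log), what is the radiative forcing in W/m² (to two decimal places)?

CO₂: 5.35 × ln(392/286) = 5.35 × ln(1.37063) = 5.35 × 0.31527 = 1.6867 W/m².

ΔF = 1.69 W/m²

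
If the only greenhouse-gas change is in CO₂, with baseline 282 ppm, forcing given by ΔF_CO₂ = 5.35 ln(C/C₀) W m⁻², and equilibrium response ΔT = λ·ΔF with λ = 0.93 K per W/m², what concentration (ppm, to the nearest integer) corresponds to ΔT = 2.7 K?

Required forcing: ΔF = ΔT/λ = 2.7/0.93 = 2.9032 W/m².
Then ln(C/282) = ΔF/5.35 = 2.9032/5.35 = 0.54265.
So C = 282 × e^0.54265 = 282 × 1.72056 = 485.20 ppm.

C ≈ 485 ppm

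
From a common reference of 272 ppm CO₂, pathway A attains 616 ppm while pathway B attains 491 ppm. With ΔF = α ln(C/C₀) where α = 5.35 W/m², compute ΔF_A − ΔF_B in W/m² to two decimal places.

ΔF_A − ΔF_B = 1.21 W/m²

ΔF_A = 5.35 ln(616/272) = 5.35 × 0.81744 = 4.3733 W/m².
ΔF_B = 5.35 ln(491/272) = 5.35 × 0.59064 = 3.1599 W/m².
Difference: 4.3733 − 3.1599 = 1.2134 W/m².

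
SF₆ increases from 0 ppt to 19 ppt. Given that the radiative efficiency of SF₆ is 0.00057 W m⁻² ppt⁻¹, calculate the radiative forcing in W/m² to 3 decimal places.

ΔF = 0.011 W/m²

SF₆: ΔF = 0.00057 × (19 − 0) = 0.00057 × 19 = 0.0108 W/m².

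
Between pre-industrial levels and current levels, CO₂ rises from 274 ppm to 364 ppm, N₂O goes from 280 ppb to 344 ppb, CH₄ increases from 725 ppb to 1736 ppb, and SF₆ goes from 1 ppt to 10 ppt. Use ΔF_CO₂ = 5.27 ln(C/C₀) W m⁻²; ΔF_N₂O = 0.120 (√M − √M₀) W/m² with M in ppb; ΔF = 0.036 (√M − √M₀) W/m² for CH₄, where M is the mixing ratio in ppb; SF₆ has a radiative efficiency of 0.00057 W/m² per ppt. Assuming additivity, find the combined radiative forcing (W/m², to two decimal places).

CO₂: 5.27 × ln(364/274) = 5.27 × ln(1.32847) = 5.27 × 0.28403 = 1.4968 W/m².
N₂O: 0.120 × (√344 − √280) = 0.120 × (18.5472 − 16.7332) = 0.120 × 1.8140 = 0.2177 W/m².
CH₄: 0.036 × (√1736 − √725) = 0.036 × (41.6653 − 26.9258) = 0.036 × 14.7395 = 0.5306 W/m².
SF₆: ΔF = 0.00057 × (10 − 1) = 0.00057 × 9 = 0.0051 W/m².
Total ΔF = 1.4968 + 0.2177 + 0.5306 + 0.0051 = 2.2502 W/m².

ΔF = 2.25 W/m²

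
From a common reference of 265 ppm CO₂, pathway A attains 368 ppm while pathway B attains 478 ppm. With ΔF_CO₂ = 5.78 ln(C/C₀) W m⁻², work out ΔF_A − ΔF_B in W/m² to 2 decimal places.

ΔF_A − ΔF_B = -1.51 W/m²

ΔF_A = 5.78 ln(368/265) = 5.78 × 0.32835 = 1.8979 W/m².
ΔF_B = 5.78 ln(478/265) = 5.78 × 0.58988 = 3.4095 W/m².
Difference: 1.8979 − 3.4095 = -1.5116 W/m².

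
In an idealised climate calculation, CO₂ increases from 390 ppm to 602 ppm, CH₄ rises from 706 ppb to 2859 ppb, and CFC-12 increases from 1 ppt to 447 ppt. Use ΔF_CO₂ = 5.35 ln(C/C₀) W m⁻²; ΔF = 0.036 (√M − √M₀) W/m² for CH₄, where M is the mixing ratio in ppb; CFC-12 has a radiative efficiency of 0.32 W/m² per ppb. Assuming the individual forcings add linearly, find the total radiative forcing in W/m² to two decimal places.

ΔF = 3.43 W/m²

CO₂: 5.35 × ln(602/390) = 5.35 × ln(1.54359) = 5.35 × 0.43411 = 2.3225 W/m².
CH₄: 0.036 × (√2859 − √706) = 0.036 × (53.4696 − 26.5707) = 0.036 × 26.8989 = 0.9684 W/m².
CFC-12: Δ = 447 − 1 = 446 ppt = 0.446 ppb; ΔF = 0.32 × 0.446 = 0.1427 W/m².
Total ΔF = 2.3225 + 0.9684 + 0.1427 = 3.4336 W/m².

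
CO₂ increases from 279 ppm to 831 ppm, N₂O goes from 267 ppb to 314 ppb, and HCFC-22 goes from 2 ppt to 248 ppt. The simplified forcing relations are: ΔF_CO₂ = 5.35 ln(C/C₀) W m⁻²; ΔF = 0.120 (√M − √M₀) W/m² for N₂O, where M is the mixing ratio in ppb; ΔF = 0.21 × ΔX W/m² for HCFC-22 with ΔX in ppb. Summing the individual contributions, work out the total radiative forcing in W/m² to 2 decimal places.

ΔF = 6.06 W/m²

CO₂: 5.35 × ln(831/279) = 5.35 × ln(2.97849) = 5.35 × 1.09142 = 5.8391 W/m².
N₂O: 0.120 × (√314 − √267) = 0.120 × (17.7200 − 16.3401) = 0.120 × 1.3799 = 0.1656 W/m².
HCFC-22: Δ = 248 − 2 = 246 ppt = 0.246 ppb; ΔF = 0.21 × 0.246 = 0.0517 W/m².
Total ΔF = 5.8391 + 0.1656 + 0.0517 = 6.0564 W/m².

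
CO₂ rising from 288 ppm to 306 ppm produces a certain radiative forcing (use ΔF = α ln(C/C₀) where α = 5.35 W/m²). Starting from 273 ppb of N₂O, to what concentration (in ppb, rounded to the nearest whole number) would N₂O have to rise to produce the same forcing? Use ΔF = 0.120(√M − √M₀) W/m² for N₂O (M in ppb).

CO₂ forcing: 5.35 × ln(306/288) = 5.35 × 0.060625 = 0.32434 W/m².
Set 0.120(√M − √273) = 0.32434: √M = 0.32434/0.120 + √273 = 2.7028 + 16.5227 = 19.2255.
M = (19.2255)² = 369.62 ppb.

M ≈ 370 ppb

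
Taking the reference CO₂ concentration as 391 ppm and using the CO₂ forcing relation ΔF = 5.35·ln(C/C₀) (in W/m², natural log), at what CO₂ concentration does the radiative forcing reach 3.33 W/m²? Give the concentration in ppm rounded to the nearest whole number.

C ≈ 729 ppm

Set 5.35 ln(C/391) = 3.33, so ln(C/391) = 3.33/5.35 = 0.62243.
Then C/391 = e^0.62243 = 1.86345, giving C = 391 × 1.86345 = 728.61 ppm.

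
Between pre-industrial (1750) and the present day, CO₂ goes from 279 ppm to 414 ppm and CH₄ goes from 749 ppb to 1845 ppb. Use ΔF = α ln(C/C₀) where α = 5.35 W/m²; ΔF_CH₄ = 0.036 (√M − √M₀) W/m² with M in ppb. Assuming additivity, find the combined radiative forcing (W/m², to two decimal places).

ΔF = 2.67 W/m²

CO₂: 5.35 × ln(414/279) = 5.35 × ln(1.48387) = 5.35 × 0.39465 = 2.1114 W/m².
CH₄: 0.036 × (√1845 − √749) = 0.036 × (42.9535 − 27.3679) = 0.036 × 15.5856 = 0.5611 W/m².
Total ΔF = 2.1114 + 0.5611 = 2.6725 W/m².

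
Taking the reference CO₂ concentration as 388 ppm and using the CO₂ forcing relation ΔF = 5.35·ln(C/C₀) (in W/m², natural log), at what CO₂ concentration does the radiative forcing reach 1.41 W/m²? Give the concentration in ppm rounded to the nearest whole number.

C ≈ 505 ppm

Set 5.35 ln(C/388) = 1.41, so ln(C/388) = 1.41/5.35 = 0.26355.
Then C/388 = e^0.26355 = 1.30154, giving C = 388 × 1.30154 = 505.00 ppm.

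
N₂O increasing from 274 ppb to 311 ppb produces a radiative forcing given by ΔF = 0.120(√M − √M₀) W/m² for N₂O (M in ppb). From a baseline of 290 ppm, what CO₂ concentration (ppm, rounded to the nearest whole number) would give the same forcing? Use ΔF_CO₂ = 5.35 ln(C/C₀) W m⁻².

N₂O forcing: 0.120 × (√311 − √274) = 0.120 × (17.6352 − 16.5529) = 0.120 × 1.0823 = 0.12988 W/m².
Set 5.35 ln(C/290) = 0.12988: ln(C/290) = 0.12988/5.35 = 0.02428, so C = 290 × e^0.02428 = 290 × 1.02458 = 297.13 ppm.

C ≈ 297 ppm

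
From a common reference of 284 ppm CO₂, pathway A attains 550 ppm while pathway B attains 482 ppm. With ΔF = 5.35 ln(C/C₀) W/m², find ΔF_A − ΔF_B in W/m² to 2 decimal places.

ΔF_A = 5.35 ln(550/284) = 5.35 × 0.66094 = 3.5360 W/m².
ΔF_B = 5.35 ln(482/284) = 5.35 × 0.52897 = 2.8300 W/m².
Difference: 3.5360 − 2.8300 = 0.7060 W/m².

ΔF_A − ΔF_B = 0.71 W/m²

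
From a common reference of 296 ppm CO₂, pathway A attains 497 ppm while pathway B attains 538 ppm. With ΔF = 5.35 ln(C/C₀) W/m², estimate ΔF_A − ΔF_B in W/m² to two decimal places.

ΔF_A = 5.35 ln(497/296) = 5.35 × 0.51823 = 2.7725 W/m².
ΔF_B = 5.35 ln(538/296) = 5.35 × 0.59750 = 3.1966 W/m².
Difference: 2.7725 − 3.1966 = -0.4241 W/m².
(Equivalently, ΔF_A − ΔF_B = 5.35 ln(497/538) = 5.35 × -0.07927 = -0.4241 W/m².)

ΔF_A − ΔF_B = -0.42 W/m²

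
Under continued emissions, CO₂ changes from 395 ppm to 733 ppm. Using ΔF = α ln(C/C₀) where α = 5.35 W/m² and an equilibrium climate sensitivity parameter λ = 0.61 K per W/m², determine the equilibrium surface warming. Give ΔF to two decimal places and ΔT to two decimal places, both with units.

CO₂: 5.35 × ln(733/395) = 5.35 × ln(1.85570) = 5.35 × 0.61826 = 3.3077 W/m².
ΔT = λ ΔF = 0.61 × 3.31 = 2.0191 K.

ΔF = 3.31 W/m²; ΔT = 2.02 K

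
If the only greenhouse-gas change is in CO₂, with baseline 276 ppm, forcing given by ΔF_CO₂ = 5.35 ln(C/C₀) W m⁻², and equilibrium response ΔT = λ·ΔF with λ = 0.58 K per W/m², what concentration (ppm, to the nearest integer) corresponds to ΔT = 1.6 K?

Required forcing: ΔF = ΔT/λ = 1.6/0.58 = 2.7586 W/m².
Then ln(C/276) = ΔF/5.35 = 2.7586/5.35 = 0.51563.
So C = 276 × e^0.51563 = 276 × 1.67469 = 462.21 ppm.

C ≈ 462 ppm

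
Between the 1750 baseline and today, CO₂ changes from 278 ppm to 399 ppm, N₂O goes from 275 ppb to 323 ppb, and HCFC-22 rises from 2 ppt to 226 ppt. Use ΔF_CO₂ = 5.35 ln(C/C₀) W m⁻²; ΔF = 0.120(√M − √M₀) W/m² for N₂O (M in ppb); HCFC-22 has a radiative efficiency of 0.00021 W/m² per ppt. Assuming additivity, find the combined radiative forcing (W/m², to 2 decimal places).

ΔF = 2.15 W/m²

CO₂: 5.35 × ln(399/278) = 5.35 × ln(1.43525) = 5.35 × 0.36134 = 1.9332 W/m².
N₂O: 0.120 × (√323 − √275) = 0.120 × (17.9722 − 16.5831) = 0.120 × 1.3891 = 0.1667 W/m².
HCFC-22: ΔF = 0.00021 × (226 − 2) = 0.00021 × 224 = 0.0470 W/m².
Total ΔF = 1.9332 + 0.1667 + 0.0470 = 2.1469 W/m².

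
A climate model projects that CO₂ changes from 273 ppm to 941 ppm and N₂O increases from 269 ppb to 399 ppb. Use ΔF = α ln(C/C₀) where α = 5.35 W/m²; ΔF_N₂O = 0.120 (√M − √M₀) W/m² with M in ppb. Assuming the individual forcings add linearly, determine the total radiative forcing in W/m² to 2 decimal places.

ΔF = 7.05 W/m²

CO₂: 5.35 × ln(941/273) = 5.35 × ln(3.44689) = 5.35 × 1.23747 = 6.6205 W/m².
N₂O: 0.120 × (√399 − √269) = 0.120 × (19.9750 − 16.4012) = 0.120 × 3.5738 = 0.4289 W/m².
Total ΔF = 6.6205 + 0.4289 = 7.0494 W/m².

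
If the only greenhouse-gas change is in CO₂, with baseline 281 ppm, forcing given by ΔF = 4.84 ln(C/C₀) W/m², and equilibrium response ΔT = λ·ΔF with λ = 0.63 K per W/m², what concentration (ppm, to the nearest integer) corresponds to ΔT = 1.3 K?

C ≈ 430 ppm

Required forcing: ΔF = ΔT/λ = 1.3/0.63 = 2.0635 W/m².
Then ln(C/281) = ΔF/4.84 = 2.0635/4.84 = 0.42634.
So C = 281 × e^0.42634 = 281 × 1.53164 = 430.39 ppm.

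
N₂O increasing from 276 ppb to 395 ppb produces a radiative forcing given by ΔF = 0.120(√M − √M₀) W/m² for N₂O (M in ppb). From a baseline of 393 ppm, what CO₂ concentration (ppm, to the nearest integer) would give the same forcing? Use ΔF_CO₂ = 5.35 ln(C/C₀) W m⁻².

C ≈ 423 ppm

N₂O forcing: 0.120 × (√395 − √276) = 0.120 × (19.8746 − 16.6132) = 0.120 × 3.2614 = 0.39137 W/m².
Set 5.35 ln(C/393) = 0.39137: ln(C/393) = 0.39137/5.35 = 0.07315, so C = 393 × e^0.07315 = 393 × 1.07589 = 422.82 ppm.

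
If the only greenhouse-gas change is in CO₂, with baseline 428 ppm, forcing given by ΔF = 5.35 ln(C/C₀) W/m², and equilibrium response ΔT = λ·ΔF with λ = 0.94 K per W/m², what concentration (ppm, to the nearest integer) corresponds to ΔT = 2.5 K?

C ≈ 704 ppm

Required forcing: ΔF = ΔT/λ = 2.5/0.94 = 2.6596 W/m².
Then ln(C/428) = ΔF/5.35 = 2.6596/5.35 = 0.49712.
So C = 428 × e^0.49712 = 428 × 1.64398 = 703.62 ppm.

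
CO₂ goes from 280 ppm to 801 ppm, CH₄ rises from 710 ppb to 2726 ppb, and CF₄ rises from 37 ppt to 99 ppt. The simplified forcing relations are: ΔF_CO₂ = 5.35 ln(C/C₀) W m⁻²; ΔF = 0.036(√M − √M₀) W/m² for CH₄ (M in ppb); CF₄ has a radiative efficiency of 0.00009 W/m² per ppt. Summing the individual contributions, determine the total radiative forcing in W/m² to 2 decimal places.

ΔF = 6.55 W/m²

CO₂: 5.35 × ln(801/280) = 5.35 × ln(2.86071) = 5.35 × 1.05107 = 5.6232 W/m².
CH₄: 0.036 × (√2726 − √710) = 0.036 × (52.2111 − 26.6458) = 0.036 × 25.5653 = 0.9204 W/m².
CF₄: ΔF = 0.00009 × (99 − 37) = 0.00009 × 62 = 0.0056 W/m².
Total ΔF = 5.6232 + 0.9204 + 0.0056 = 6.5492 W/m².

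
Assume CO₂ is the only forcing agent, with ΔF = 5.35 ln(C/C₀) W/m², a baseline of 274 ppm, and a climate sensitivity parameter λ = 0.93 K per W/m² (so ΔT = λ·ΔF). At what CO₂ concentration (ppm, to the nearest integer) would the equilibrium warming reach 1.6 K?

Required forcing: ΔF = ΔT/λ = 1.6/0.93 = 1.7204 W/m².
Then ln(C/274) = ΔF/5.35 = 1.7204/5.35 = 0.32157.
So C = 274 × e^0.32157 = 274 × 1.37929 = 377.93 ppm.

C ≈ 378 ppm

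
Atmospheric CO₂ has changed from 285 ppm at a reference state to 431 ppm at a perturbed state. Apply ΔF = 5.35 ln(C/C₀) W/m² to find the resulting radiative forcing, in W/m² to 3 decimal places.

CO₂ absorption bands are partially saturated, so forcing scales with the logarithm of the concentration ratio.
CO₂: 5.35 × ln(431/285) = 5.35 × ln(1.51228) = 5.35 × 0.41362 = 2.2129 W/m².

ΔF = 2.213 W/m²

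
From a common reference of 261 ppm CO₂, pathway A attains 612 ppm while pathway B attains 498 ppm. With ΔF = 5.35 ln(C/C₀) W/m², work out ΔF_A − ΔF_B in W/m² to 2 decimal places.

ΔF_A − ΔF_B = 1.10 W/m²

ΔF_A = 5.35 ln(612/261) = 5.35 × 0.85221 = 4.5593 W/m².
ΔF_B = 5.35 ln(498/261) = 5.35 × 0.64608 = 3.4565 W/m².
Difference: 4.5593 − 3.4565 = 1.1028 W/m².
(Equivalently, ΔF_A − ΔF_B = 5.35 ln(612/498) = 5.35 × 0.20613 = 1.1028 W/m².)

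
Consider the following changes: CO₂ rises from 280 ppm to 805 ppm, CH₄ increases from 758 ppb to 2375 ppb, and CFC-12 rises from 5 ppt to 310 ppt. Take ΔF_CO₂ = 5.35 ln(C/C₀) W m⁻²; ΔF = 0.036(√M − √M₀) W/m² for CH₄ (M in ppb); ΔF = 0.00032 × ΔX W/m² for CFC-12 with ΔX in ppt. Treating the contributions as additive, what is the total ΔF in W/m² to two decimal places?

CO₂: 5.35 × ln(805/280) = 5.35 × ln(2.87500) = 5.35 × 1.05605 = 5.6499 W/m².
CH₄: 0.036 × (√2375 − √758) = 0.036 × (48.7340 − 27.5318) = 0.036 × 21.2022 = 0.7633 W/m².
CFC-12: ΔF = 0.00032 × (310 − 5) = 0.00032 × 305 = 0.0976 W/m².
Total ΔF = 5.6499 + 0.7633 + 0.0976 = 6.5108 W/m².

ΔF = 6.51 W/m²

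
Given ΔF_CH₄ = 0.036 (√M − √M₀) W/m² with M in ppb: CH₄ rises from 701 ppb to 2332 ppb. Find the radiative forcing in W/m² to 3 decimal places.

ΔF = 0.785 W/m²

CH₄: 0.036 × (√2332 − √701) = 0.036 × (48.2908 − 26.4764) = 0.036 × 21.8144 = 0.7853 W/m².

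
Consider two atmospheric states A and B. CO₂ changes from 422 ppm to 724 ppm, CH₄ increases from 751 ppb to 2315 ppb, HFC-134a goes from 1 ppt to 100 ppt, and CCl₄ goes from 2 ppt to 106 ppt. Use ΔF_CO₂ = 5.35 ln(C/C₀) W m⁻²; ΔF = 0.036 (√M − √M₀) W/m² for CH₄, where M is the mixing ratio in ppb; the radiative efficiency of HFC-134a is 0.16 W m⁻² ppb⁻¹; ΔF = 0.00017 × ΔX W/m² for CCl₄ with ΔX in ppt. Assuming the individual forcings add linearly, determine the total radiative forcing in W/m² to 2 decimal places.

ΔF = 3.67 W/m²

CO₂: 5.35 × ln(724/422) = 5.35 × ln(1.71564) = 5.35 × 0.53979 = 2.8879 W/m².
CH₄: 0.036 × (√2315 − √751) = 0.036 × (48.1144 − 27.4044) = 0.036 × 20.7100 = 0.7456 W/m².
HFC-134a: Δ = 100 − 1 = 99 ppt = 0.099 ppb; ΔF = 0.16 × 0.099 = 0.0158 W/m².
CCl₄: ΔF = 0.00017 × (106 − 2) = 0.00017 × 104 = 0.0177 W/m².
Total ΔF = 2.8879 + 0.7456 + 0.0158 + 0.0177 = 3.6670 W/m².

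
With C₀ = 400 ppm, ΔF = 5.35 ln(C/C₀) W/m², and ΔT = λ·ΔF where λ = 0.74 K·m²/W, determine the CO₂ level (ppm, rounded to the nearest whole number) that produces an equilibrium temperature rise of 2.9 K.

Required forcing: ΔF = ΔT/λ = 2.9/0.74 = 3.9189 W/m².
Then ln(C/400) = ΔF/5.35 = 3.9189/5.35 = 0.73250.
So C = 400 × e^0.73250 = 400 × 2.08027 = 832.11 ppm.

C ≈ 832 ppm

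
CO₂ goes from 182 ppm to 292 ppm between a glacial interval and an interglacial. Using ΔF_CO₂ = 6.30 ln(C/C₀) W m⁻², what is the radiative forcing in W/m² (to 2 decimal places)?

ΔF = 2.98 W/m²

CO₂: 6.30 × ln(292/182) = 6.30 × ln(1.60440) = 6.30 × 0.47275 = 2.9783 W/m².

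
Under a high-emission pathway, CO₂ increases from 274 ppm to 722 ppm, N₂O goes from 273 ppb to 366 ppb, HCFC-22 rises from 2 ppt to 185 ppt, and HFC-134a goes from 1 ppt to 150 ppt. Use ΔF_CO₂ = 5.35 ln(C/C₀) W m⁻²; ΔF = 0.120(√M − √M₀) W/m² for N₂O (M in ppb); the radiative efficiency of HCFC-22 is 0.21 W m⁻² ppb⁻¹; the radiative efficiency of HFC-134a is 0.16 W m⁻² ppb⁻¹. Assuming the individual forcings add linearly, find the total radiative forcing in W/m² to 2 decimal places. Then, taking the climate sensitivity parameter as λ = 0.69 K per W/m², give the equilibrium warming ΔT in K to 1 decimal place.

CO₂: 5.35 × ln(722/274) = 5.35 × ln(2.63504) = 5.35 × 0.96890 = 5.1836 W/m².
N₂O: 0.120 × (√366 − √273) = 0.120 × (19.1311 − 16.5227) = 0.120 × 2.6084 = 0.3130 W/m².
HCFC-22: Δ = 185 − 2 = 183 ppt = 0.183 ppb; ΔF = 0.21 × 0.183 = 0.0384 W/m².
HFC-134a: Δ = 150 − 1 = 149 ppt = 0.149 ppb; ΔF = 0.16 × 0.149 = 0.0238 W/m².
Total ΔF = 5.1836 + 0.3130 + 0.0384 + 0.0238 = 5.5588 W/m².
ΔT = λ ΔF = 0.69 × 5.56 = 3.8364 K.

ΔF = 5.56 W/m²; ΔT = 3.8 K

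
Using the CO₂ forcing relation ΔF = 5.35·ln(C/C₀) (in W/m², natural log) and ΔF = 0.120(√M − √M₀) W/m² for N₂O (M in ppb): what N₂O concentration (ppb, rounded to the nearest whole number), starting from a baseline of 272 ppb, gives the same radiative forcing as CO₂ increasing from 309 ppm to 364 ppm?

M ≈ 566 ppb

CO₂ forcing: 5.35 × ln(364/309) = 5.35 × 0.163813 = 0.87640 W/m².
Set 0.120(√M − √272) = 0.87640: √M = 0.87640/0.120 + √272 = 7.3033 + 16.4924 = 23.7957.
M = (23.7957)² = 566.24 ppb.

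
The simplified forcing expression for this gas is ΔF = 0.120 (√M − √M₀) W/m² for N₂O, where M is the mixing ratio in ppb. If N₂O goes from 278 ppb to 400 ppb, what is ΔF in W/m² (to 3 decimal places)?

N₂O: 0.120 × (√400 − √278) = 0.120 × (20.0000 − 16.6733) = 0.120 × 3.3267 = 0.3992 W/m².

ΔF = 0.399 W/m²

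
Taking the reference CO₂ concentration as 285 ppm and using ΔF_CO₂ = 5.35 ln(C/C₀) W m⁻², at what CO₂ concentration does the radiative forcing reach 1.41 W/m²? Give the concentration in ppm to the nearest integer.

C ≈ 371 ppm

Set 5.35 ln(C/285) = 1.41, so ln(C/285) = 1.41/5.35 = 0.26355.
Then C/285 = e^0.26355 = 1.30154, giving C = 285 × 1.30154 = 370.94 ppm.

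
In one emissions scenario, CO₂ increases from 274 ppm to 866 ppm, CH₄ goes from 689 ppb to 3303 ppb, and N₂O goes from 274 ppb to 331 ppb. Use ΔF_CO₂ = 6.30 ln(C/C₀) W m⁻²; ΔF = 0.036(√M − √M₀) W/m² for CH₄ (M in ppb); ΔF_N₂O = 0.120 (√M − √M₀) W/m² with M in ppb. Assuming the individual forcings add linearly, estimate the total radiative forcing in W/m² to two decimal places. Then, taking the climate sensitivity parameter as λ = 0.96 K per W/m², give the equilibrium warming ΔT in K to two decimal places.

ΔF = 8.57 W/m²; ΔT = 8.23 K

CO₂: 6.30 × ln(866/274) = 6.30 × ln(3.16058) = 6.30 × 1.15076 = 7.2498 W/m².
CH₄: 0.036 × (√3303 − √689) = 0.036 × (57.4717 − 26.2488) = 0.036 × 31.2229 = 1.1240 W/m².
N₂O: 0.120 × (√331 − √274) = 0.120 × (18.1934 − 16.5529) = 0.120 × 1.6405 = 0.1969 W/m².
Total ΔF = 7.2498 + 1.1240 + 0.1969 = 8.5707 W/m².
ΔT = λ ΔF = 0.96 × 8.57 = 8.2272 K.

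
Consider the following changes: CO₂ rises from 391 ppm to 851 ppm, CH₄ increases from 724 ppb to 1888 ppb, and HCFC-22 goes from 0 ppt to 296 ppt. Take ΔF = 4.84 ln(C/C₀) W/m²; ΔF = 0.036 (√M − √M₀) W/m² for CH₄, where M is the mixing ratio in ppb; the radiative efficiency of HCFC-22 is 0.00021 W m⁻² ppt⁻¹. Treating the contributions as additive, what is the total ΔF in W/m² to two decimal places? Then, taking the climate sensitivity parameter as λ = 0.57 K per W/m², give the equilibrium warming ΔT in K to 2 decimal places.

CO₂: 4.84 × ln(851/391) = 4.84 × ln(2.17647) = 4.84 × 0.77770 = 3.7641 W/m².
CH₄: 0.036 × (√1888 − √724) = 0.036 × (43.4511 − 26.9072) = 0.036 × 16.5439 = 0.5956 W/m².
HCFC-22: ΔF = 0.00021 × (296 − 0) = 0.00021 × 296 = 0.0622 W/m².
Total ΔF = 3.7641 + 0.5956 + 0.0622 = 4.4219 W/m².
ΔT = λ ΔF = 0.57 × 4.42 = 2.5194 K.

ΔF = 4.42 W/m²; ΔT = 2.52 K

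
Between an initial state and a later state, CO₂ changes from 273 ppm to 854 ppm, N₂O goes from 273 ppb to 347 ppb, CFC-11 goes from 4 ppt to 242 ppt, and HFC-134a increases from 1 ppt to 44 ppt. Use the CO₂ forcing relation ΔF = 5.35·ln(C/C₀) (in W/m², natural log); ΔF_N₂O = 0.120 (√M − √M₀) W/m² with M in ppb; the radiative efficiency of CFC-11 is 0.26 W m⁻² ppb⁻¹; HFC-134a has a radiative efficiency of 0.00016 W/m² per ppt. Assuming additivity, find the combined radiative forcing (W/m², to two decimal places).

CO₂: 5.35 × ln(854/273) = 5.35 × ln(3.12821) = 5.35 × 1.14046 = 6.1015 W/m².
N₂O: 0.120 × (√347 − √273) = 0.120 × (18.6279 − 16.5227) = 0.120 × 2.1052 = 0.2526 W/m².
CFC-11: Δ = 242 − 4 = 238 ppt = 0.238 ppb; ΔF = 0.26 × 0.238 = 0.0619 W/m².
HFC-134a: ΔF = 0.00016 × (44 − 1) = 0.00016 × 43 = 0.0069 W/m².
Total ΔF = 6.1015 + 0.2526 + 0.0619 + 0.0069 = 6.4229 W/m².

ΔF = 6.42 W/m²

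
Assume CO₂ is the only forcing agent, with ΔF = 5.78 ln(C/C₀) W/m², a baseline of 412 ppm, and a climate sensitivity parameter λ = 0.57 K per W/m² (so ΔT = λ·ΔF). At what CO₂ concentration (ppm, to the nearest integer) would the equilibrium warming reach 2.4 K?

C ≈ 854 ppm

Required forcing: ΔF = ΔT/λ = 2.4/0.57 = 4.2105 W/m².
Then ln(C/412) = ΔF/5.78 = 4.2105/5.78 = 0.72846.
So C = 412 × e^0.72846 = 412 × 2.07189 = 853.62 ppm.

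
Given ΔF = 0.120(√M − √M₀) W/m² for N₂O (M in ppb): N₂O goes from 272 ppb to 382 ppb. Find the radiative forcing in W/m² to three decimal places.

ΔF = 0.366 W/m²

N₂O: 0.120 × (√382 − √272) = 0.120 × (19.5448 − 16.4924) = 0.120 × 3.0524 = 0.3663 W/m².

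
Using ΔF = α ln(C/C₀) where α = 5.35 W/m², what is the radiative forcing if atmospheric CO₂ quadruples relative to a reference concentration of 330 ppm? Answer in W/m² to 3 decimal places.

ΔF = 5.35 × ln(4) = 5.35 × 1.38629 = 7.4167 W/m².

ΔF = 7.417 W/m²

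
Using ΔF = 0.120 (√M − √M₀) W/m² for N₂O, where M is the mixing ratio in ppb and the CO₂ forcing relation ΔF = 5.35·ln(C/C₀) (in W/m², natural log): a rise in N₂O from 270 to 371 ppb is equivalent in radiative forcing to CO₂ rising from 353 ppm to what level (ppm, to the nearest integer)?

N₂O forcing: 0.120 × (√371 − √270) = 0.120 × (19.2614 − 16.4317) = 0.120 × 2.8297 = 0.33956 W/m².
Set 5.35 ln(C/353) = 0.33956: ln(C/353) = 0.33956/5.35 = 0.06347, so C = 353 × e^0.06347 = 353 × 1.06553 = 376.13 ppm.

C ≈ 376 ppm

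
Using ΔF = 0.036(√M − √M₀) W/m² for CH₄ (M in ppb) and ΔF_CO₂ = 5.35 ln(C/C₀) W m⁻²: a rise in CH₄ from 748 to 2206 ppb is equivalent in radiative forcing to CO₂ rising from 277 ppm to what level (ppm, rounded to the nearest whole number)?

C ≈ 316 ppm

CH₄ forcing: 0.036 × (√2206 − √748) = 0.036 × (46.9681 − 27.3496) = 0.036 × 19.6185 = 0.70627 W/m².
Set 5.35 ln(C/277) = 0.70627: ln(C/277) = 0.70627/5.35 = 0.13201, so C = 277 × e^0.13201 = 277 × 1.14112 = 316.09 ppm.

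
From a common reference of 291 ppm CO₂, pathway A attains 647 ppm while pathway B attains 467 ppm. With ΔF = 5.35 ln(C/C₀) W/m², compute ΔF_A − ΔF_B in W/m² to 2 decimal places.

ΔF_A = 5.35 ln(647/291) = 5.35 × 0.79902 = 4.2748 W/m².
ΔF_B = 5.35 ln(467/291) = 5.35 × 0.47301 = 2.5306 W/m².
Difference: 4.2748 − 2.5306 = 1.7442 W/m².
(Equivalently, ΔF_A − ΔF_B = 5.35 ln(647/467) = 5.35 × 0.32602 = 1.7442 W/m².)

ΔF_A − ΔF_B = 1.74 W/m²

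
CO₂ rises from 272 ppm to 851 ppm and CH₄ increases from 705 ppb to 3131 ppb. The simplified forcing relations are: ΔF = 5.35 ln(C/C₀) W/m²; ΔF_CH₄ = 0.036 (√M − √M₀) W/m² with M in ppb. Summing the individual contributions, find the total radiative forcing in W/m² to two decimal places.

CO₂: 5.35 × ln(851/272) = 5.35 × ln(3.12868) = 5.35 × 1.14061 = 6.1023 W/m².
CH₄: 0.036 × (√3131 − √705) = 0.036 × (55.9553 − 26.5518) = 0.036 × 29.4035 = 1.0585 W/m².
Total ΔF = 6.1023 + 1.0585 = 7.1608 W/m².

ΔF = 7.16 W/m²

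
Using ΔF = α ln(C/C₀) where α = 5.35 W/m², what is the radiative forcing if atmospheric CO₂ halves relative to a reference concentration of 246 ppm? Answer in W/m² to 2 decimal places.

ΔF = -3.71 W/m²

Because the forcing depends only on the ratio C/C₀, the initial concentration does not enter.
ΔF = 5.35 × ln(0.5) = 5.35 × -0.69315 = -3.7084 W/m².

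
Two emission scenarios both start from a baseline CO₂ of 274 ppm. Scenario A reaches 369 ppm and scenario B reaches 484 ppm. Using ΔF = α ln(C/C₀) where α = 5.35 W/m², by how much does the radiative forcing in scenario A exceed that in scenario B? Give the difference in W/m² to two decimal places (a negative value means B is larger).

ΔF_A − ΔF_B = -1.45 W/m²

ΔF_A = 5.35 ln(369/274) = 5.35 × 0.29767 = 1.5925 W/m².
ΔF_B = 5.35 ln(484/274) = 5.35 × 0.56896 = 3.0439 W/m².
Difference: 1.5925 − 3.0439 = -1.4514 W/m².
(Equivalently, ΔF_A − ΔF_B = 5.35 ln(369/484) = 5.35 × -0.27129 = -1.4514 W/m².)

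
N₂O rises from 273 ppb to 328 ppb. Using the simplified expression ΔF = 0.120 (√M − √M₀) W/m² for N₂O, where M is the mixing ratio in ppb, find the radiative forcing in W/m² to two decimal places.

N₂O: 0.120 × (√328 − √273) = 0.120 × (18.1108 − 16.5227) = 0.120 × 1.5881 = 0.1906 W/m².

ΔF = 0.19 W/m²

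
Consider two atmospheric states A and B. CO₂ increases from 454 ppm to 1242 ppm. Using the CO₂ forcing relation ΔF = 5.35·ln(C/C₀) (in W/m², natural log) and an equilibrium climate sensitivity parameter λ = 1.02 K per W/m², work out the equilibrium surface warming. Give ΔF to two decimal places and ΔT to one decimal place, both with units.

CO₂: 5.35 × ln(1242/454) = 5.35 × ln(2.73568) = 5.35 × 1.00638 = 5.3841 W/m².
ΔT = λ ΔF = 1.02 × 5.38 = 5.4876 K.

ΔF = 5.38 W/m²; ΔT = 5.5 K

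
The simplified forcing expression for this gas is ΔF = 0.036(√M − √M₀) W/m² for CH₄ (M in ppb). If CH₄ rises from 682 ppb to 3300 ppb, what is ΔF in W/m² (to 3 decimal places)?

ΔF = 1.128 W/m²

CH₄: 0.036 × (√3300 − √682) = 0.036 × (57.4456 − 26.1151) = 0.036 × 31.3305 = 1.1279 W/m².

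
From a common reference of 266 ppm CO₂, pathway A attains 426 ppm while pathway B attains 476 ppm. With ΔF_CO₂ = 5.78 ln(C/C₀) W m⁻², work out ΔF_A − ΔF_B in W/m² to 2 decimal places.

ΔF_A = 5.78 ln(426/266) = 5.78 × 0.47094 = 2.7220 W/m².
ΔF_B = 5.78 ln(476/266) = 5.78 × 0.58192 = 3.3635 W/m².
Difference: 2.7220 − 3.3635 = -0.6415 W/m².
(Equivalently, ΔF_A − ΔF_B = 5.78 ln(426/476) = 5.78 × -0.11098 = -0.6415 W/m².)

ΔF_A − ΔF_B = -0.64 W/m²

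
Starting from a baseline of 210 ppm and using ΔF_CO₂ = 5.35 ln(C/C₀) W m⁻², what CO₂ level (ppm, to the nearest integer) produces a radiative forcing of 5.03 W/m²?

Set 5.35 ln(C/210) = 5.03, so ln(C/210) = 5.03/5.35 = 0.94019.
Then C/210 = e^0.94019 = 2.56047, giving C = 210 × 2.56047 = 537.70 ppm.

C ≈ 538 ppm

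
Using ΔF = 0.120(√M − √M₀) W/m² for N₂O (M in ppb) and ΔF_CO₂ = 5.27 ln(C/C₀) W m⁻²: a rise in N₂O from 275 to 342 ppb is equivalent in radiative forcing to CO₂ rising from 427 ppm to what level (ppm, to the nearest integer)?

N₂O forcing: 0.120 × (√342 − √275) = 0.120 × (18.4932 − 16.5831) = 0.120 × 1.9101 = 0.22921 W/m².
Set 5.27 ln(C/427) = 0.22921: ln(C/427) = 0.22921/5.27 = 0.04349, so C = 427 × e^0.04349 = 427 × 1.04445 = 445.98 ppm.

C ≈ 446 ppm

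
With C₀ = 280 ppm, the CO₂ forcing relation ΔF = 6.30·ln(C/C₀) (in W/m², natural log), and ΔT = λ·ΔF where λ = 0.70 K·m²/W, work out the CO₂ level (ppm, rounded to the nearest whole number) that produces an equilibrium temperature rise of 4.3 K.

Required forcing: ΔF = ΔT/λ = 4.3/0.70 = 6.1429 W/m².
Then ln(C/280) = ΔF/6.30 = 6.1429/6.30 = 0.97506.
So C = 280 × e^0.97506 = 280 × 2.65133 = 742.37 ppm.

C ≈ 742 ppm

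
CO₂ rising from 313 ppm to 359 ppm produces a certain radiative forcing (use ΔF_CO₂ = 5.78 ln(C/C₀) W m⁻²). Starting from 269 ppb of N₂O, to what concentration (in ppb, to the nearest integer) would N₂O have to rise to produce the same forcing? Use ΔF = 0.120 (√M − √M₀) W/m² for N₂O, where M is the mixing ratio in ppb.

CO₂ forcing: 5.78 × ln(359/313) = 5.78 × 0.137119 = 0.79255 W/m².
Set 0.120(√M − √269) = 0.79255: √M = 0.79255/0.120 + √269 = 6.6046 + 16.4012 = 23.0058.
M = (23.0058)² = 529.27 ppb.

M ≈ 529 ppb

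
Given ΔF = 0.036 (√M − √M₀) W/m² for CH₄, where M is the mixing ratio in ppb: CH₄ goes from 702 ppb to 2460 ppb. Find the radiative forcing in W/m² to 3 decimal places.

ΔF = 0.832 W/m²

CH₄: 0.036 × (√2460 − √702) = 0.036 × (49.5984 − 26.4953) = 0.036 × 23.1031 = 0.8317 W/m².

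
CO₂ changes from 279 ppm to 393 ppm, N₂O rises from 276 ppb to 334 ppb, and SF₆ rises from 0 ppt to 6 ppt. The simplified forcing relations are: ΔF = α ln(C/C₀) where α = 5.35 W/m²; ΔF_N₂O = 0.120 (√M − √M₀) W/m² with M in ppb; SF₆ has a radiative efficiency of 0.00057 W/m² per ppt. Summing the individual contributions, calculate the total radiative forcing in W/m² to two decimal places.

ΔF = 2.04 W/m²

CO₂: 5.35 × ln(393/279) = 5.35 × ln(1.40860) = 5.35 × 0.34260 = 1.8329 W/m².
N₂O: 0.120 × (√334 − √276) = 0.120 × (18.2757 − 16.6132) = 0.120 × 1.6625 = 0.1995 W/m².
SF₆: ΔF = 0.00057 × (6 − 0) = 0.00057 × 6 = 0.0034 W/m².
Total ΔF = 1.8329 + 0.1995 + 0.0034 = 2.0358 W/m².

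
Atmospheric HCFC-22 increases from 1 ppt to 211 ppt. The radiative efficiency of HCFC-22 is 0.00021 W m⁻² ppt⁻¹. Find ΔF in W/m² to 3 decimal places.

ΔF = 0.044 W/m²

HCFC-22: ΔF = 0.00021 × (211 − 1) = 0.00021 × 210 = 0.0441 W/m².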